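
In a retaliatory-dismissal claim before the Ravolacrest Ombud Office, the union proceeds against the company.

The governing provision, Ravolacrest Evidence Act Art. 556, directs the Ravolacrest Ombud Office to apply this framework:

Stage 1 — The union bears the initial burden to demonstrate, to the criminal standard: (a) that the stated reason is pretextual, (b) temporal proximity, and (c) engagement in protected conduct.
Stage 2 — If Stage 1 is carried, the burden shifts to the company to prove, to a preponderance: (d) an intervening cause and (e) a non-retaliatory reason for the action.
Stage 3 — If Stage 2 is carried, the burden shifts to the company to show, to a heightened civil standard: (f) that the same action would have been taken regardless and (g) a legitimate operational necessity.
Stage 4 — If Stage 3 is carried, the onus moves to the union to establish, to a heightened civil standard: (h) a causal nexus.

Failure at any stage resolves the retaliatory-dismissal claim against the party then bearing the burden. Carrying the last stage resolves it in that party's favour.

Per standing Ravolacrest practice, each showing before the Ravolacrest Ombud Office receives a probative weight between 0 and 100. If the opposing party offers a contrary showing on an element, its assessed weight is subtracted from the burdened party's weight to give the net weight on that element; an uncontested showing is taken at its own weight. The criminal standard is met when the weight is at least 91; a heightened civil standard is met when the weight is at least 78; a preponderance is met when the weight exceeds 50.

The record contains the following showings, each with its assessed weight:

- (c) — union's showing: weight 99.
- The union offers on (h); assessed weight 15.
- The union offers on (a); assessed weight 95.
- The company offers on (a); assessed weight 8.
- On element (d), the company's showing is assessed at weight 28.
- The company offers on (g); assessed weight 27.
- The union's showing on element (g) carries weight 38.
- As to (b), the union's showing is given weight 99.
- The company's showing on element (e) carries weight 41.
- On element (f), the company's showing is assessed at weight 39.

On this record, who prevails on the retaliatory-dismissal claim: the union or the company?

company

Stage 1 — burden on union; standard: the criminal standard (weight is at least 91).
    (a): 95 − 8 = 87 < 91 [not met]
    (b): 99 ≥ 91 [met]
    (c): 99 ≥ 91 [met]
  Not every element is met, so the union fails to carry Stage 1.
The company prevails.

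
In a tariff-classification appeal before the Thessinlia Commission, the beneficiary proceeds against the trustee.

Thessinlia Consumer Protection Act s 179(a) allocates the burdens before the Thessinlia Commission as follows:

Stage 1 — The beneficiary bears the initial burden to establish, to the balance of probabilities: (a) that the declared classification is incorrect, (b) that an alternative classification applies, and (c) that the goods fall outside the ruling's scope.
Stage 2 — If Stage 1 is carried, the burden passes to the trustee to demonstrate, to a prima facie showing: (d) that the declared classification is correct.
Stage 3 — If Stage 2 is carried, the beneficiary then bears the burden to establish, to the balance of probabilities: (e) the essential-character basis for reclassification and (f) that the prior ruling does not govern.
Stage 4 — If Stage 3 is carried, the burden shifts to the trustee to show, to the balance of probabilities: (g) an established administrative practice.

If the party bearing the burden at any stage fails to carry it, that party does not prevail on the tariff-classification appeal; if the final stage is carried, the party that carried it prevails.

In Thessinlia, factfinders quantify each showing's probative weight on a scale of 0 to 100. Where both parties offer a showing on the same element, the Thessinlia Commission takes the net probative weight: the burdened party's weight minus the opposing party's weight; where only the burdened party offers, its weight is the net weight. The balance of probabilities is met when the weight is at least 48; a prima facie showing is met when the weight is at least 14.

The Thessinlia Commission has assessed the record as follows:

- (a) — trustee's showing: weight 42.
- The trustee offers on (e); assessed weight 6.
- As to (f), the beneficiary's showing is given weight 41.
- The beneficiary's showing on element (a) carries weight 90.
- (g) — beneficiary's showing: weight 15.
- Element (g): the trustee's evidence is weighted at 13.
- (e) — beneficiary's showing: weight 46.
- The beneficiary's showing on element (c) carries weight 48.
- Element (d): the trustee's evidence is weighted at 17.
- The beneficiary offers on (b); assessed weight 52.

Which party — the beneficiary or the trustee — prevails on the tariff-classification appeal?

trustee

Stage 1 (beneficiary, the balance of probabilities, weight is at least 48): (a) net 90−42=48 ≥ 48 — meets; (b) 52 ≥ 48 — meets; (c) 48 ≥ 48 — meets.
  The beneficiary carries Stage 1; the trustee now bears the burden.
Stage 2 (trustee, a prima facie showing, weight is at least 14): (d) 17 ≥ 14 — meets.
  Stage 2 carried; the burden shifts to the beneficiary.
Stage 3 (beneficiary, the balance of probabilities, weight is at least 48): (e) net 46−6=40 < 48 — fails; (f) 41 < 48 — fails.
  Stage 3 not carried; the beneficiary fails its burden.
The trustee prevails.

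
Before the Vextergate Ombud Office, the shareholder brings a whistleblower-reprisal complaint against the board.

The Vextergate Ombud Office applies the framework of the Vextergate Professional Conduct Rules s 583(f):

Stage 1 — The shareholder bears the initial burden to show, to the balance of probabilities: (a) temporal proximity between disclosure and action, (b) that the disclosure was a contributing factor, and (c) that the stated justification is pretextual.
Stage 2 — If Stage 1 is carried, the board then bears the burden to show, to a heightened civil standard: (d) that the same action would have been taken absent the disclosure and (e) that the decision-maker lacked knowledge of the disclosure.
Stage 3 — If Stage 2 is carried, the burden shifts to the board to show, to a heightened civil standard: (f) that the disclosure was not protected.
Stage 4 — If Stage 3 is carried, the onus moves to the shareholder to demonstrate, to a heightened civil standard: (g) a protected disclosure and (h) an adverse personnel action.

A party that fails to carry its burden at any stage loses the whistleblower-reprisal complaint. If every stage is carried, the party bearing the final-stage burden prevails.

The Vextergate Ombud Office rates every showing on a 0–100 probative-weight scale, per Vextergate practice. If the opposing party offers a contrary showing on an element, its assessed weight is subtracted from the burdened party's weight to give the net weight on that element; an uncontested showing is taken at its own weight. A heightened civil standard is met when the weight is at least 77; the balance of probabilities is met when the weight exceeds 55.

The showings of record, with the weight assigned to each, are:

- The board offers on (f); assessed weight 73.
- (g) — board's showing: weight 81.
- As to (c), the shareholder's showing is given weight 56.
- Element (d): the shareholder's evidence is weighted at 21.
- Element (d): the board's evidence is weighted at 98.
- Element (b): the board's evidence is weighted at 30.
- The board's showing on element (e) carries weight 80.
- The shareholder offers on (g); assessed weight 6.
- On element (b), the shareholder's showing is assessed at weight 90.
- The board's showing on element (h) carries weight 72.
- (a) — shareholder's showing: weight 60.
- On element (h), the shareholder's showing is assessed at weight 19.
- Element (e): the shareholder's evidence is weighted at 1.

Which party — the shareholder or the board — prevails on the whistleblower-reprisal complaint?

shareholder

At Stage 1 the shareholder must meet the balance of probabilities (weight exceeds 55): on (a) the weight is 60, > 55, so (a) meets the standard; on (b) the weight is 90 less the opposing 30 gives net 60, > 55, so (b) meets the standard; on (c) the weight is 56, which does exceed 55, so (c) meets the standard.
  The shareholder carries Stage 1; the board now bears the burden.
At Stage 2 the board must meet a heightened civil standard (weight is at least 77): on (d) the weight is 98 less the opposing 21 gives net 77, ≥ 77, so (d) meets the standard; on (e) the weight is 80 less the opposing 1 gives net 79, ≥ 77, so (e) meets the standard.
  All elements met. The board retains the burden for Stage 3.
At Stage 3 the board must meet a heightened civil standard (weight is at least 77): on (f) the weight is 73, which does not reach 77, so (f) does not meet the standard.
  Stage 3 not carried; the board fails its burden.
The shareholder prevails.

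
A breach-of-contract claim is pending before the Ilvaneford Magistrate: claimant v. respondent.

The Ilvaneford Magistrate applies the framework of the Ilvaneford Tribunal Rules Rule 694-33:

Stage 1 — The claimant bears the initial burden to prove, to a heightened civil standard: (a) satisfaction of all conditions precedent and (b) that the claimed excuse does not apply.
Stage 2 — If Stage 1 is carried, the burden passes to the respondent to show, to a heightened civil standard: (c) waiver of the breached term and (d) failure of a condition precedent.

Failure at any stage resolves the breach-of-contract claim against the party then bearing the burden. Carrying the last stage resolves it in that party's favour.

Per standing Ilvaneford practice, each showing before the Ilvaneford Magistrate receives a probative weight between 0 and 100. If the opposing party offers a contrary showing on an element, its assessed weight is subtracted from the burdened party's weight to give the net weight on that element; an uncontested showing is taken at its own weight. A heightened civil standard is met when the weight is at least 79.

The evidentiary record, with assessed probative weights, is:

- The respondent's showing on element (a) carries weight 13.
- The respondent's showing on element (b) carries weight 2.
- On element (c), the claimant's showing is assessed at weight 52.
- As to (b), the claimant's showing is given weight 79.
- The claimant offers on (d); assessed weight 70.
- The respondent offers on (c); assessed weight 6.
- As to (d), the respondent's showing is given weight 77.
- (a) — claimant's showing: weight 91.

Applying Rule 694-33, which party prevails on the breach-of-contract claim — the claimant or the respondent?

Stage 1 — burden on claimant; standard: a heightened civil standard (weight is at least 79).
    (a): 91 − 13 = 78 < 79 [not met]
    (b): 79 − 2 = 77 < 79 [not met]
  The claimant does not carry Stage 1.
The respondent prevails.

respondent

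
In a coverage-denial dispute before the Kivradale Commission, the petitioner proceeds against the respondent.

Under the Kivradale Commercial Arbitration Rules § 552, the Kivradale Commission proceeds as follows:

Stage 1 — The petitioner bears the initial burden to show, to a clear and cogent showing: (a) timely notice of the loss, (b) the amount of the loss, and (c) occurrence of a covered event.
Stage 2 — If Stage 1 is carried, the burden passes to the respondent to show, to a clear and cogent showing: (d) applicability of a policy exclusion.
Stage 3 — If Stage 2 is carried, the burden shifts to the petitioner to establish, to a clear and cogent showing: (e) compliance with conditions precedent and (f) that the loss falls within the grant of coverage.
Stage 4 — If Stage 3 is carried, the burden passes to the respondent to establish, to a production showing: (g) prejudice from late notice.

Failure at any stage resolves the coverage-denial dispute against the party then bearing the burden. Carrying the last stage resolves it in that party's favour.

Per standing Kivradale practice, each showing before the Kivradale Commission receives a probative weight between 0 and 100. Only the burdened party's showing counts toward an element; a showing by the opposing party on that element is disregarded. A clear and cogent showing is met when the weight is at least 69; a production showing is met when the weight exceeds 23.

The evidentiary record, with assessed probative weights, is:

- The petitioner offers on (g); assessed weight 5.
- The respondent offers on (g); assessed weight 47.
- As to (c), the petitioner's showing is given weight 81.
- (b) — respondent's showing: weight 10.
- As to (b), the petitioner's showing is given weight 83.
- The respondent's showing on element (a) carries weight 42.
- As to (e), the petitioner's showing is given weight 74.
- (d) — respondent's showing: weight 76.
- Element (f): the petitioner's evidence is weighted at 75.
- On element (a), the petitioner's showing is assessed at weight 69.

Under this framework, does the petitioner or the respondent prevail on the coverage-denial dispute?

respondent

Stage 1 (petitioner, a clear and cogent showing, weight is at least 69): (a) 69 (respondent's 42 disregarded) ≥ 69 — meets; (b) 83 (respondent's 10 disregarded) ≥ 69 — meets; (c) 81 ≥ 69 — meets.
  Stage 1 is satisfied; the onus moves to the respondent.
Stage 2 (respondent, a clear and cogent showing, weight is at least 69): (d) 76 ≥ 69 — meets.
  Stage 2 carried; the burden shifts to the petitioner.
Stage 3 (petitioner, a clear and cogent showing, weight is at least 69): (e) 74 ≥ 69 — meets; (f) 75 ≥ 69 — meets.
  Stage 3 is satisfied; the onus moves to the respondent.
Stage 4 (respondent, a production showing, weight exceeds 23): (g) 47 (petitioner's 5 disregarded) > 23 — meets.
  The respondent carries the last stage.
All stages carried — the respondent prevails.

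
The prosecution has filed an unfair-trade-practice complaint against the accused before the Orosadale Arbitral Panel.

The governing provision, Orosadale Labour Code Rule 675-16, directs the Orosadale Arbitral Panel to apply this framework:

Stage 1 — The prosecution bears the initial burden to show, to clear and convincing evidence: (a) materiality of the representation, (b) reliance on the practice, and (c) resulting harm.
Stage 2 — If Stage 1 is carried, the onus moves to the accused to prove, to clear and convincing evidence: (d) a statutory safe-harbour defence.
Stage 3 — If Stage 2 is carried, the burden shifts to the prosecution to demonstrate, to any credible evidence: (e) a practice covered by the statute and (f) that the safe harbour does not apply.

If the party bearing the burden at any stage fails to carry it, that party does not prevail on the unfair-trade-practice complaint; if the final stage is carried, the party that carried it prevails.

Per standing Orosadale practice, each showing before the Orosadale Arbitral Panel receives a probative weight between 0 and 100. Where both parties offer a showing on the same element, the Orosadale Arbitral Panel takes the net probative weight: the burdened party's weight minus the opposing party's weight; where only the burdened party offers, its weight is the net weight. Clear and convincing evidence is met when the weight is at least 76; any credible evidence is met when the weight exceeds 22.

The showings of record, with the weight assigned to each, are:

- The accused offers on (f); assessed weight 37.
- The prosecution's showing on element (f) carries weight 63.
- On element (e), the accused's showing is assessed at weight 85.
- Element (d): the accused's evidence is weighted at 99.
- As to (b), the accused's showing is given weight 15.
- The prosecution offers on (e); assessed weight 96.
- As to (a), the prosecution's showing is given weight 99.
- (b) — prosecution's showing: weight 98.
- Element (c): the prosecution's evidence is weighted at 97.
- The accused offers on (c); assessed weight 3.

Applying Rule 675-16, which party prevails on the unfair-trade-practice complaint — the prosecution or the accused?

Stage 1 — burden on prosecution; standard: clear and convincing evidence (weight is at least 76).
    (a): 99 ≥ 76 [met]
    (b): 98 − 15 = 83 ≥ 76 [met]
    (c): 97 − 3 = 94 ≥ 76 [met]
  The prosecution carries Stage 1; the accused now bears the burden.
Stage 2 — burden on accused; standard: clear and convincing evidence (weight is at least 76).
    (d): 99 ≥ 76 [met]
  Stage 2 carried; the burden shifts to the prosecution.
Stage 3 — burden on prosecution; standard: any credible evidence (weight exceeds 22).
    (e): 96 − 85 = 11 ≤ 22 [not met]
    (f): 63 − 37 = 26 > 22 [met]
  Not every element is met, so the prosecution fails to carry Stage 3.
The accused prevails.

accused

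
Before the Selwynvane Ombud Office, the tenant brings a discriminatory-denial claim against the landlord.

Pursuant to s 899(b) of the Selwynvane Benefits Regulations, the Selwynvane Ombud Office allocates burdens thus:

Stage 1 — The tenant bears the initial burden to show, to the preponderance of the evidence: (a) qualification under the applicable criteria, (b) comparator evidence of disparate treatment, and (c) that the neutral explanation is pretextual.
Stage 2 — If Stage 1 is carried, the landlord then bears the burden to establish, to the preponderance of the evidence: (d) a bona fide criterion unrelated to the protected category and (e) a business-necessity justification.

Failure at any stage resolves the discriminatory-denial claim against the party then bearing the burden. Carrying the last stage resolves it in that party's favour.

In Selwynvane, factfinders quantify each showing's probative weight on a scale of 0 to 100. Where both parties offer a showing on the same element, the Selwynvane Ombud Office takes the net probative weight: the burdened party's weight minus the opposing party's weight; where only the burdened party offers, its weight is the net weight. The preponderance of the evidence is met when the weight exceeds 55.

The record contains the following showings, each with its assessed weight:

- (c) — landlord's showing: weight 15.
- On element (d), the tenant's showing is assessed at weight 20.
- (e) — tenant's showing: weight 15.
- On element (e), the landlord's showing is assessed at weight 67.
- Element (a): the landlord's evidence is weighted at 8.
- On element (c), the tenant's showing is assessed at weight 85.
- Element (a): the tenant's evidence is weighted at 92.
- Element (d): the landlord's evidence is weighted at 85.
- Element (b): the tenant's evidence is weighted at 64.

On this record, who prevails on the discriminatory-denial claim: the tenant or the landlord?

Stage 1 (tenant, the preponderance of the evidence, weight exceeds 55): (a) net 92−8=84 > 55 — meets; (b) 64 > 55 — meets; (c) net 85−15=70 > 55 — meets.
  Stage 1 carried; the burden shifts to the landlord.
Stage 2 (landlord, the preponderance of the evidence, weight exceeds 55): (d) net 85−20=65 > 55 — meets; (e) net 67−15=52 ≤ 55 — fails.
  Stage 2 not carried; the landlord fails its burden.
The tenant prevails.

tenant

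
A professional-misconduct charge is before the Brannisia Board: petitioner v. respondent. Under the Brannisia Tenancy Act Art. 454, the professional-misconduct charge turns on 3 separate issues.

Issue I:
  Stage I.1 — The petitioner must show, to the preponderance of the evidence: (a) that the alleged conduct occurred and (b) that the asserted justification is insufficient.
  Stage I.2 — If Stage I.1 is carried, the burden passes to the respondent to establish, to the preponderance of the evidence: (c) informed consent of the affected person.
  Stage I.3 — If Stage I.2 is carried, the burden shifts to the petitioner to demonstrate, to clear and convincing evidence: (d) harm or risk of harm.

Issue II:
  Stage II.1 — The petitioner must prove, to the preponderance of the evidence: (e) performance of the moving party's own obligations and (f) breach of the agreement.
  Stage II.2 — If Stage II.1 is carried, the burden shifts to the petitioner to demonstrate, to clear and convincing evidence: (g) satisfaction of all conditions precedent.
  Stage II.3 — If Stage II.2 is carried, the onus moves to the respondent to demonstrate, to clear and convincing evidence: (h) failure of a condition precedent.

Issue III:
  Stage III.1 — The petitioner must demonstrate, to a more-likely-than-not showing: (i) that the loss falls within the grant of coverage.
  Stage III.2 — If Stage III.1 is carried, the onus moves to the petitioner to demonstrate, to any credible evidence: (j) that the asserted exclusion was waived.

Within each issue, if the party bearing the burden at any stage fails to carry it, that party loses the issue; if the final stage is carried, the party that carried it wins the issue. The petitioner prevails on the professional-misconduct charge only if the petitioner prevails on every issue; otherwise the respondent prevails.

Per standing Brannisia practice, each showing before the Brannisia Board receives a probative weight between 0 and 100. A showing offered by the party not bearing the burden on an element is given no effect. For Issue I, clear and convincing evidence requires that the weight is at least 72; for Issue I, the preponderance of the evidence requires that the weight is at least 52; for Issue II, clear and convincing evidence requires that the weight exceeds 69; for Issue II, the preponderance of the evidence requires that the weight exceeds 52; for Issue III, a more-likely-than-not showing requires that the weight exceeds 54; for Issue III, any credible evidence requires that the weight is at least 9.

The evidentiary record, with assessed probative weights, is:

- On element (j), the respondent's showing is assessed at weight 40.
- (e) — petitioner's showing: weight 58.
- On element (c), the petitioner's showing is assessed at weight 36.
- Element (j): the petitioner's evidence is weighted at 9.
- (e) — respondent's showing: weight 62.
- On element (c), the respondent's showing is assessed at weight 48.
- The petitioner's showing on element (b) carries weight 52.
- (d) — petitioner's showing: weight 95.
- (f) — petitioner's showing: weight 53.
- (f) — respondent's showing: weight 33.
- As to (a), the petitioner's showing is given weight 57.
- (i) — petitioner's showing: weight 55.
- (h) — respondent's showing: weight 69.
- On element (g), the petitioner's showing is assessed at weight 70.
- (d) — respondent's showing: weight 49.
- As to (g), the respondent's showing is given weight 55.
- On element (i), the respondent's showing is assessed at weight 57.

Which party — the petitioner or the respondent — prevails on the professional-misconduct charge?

— Issue I —
Stage I.1 — burden on petitioner; standard: the preponderance of the evidence (weight is at least 52).
    (a): 57 ≥ 52 [met]
    (b): 52 ≥ 52 [met]
  The petitioner carries Stage I.1; the respondent now bears the burden.
Stage I.2 — burden on respondent; standard: the preponderance of the evidence (weight is at least 52).
    (c): 48 (petitioner's 36 disregarded) < 52 [not met]
  The respondent does not carry Stage I.2.
The analysis ends at Stage I.2; the petitioner prevails on this issue.
— Issue II —
Stage II.1 (petitioner, the preponderance of the evidence, weight exceeds 52): (e) 58 (respondent's 62 disregarded) > 52 — meets; (f) 53 (respondent's 33 disregarded) > 52 — meets.
  All elements met. The petitioner retains the burden for Stage II.2.
Stage II.2 (petitioner, clear and convincing evidence, weight exceeds 69): (g) 70 (respondent's 55 disregarded) > 69 — meets.
  Stage II.2 is satisfied; the onus moves to the respondent.
Stage II.3 (respondent, clear and convincing evidence, weight exceeds 69): (h) 69 ≤ 69 — fails.
  Stage II.3 not carried; the respondent fails its burden.
The analysis ends at Stage II.3; the petitioner prevails on this issue.
— Issue III —
At Stage III.1 the petitioner must meet a more-likely-than-not showing (weight exceeds 54): on (i) the weight is 55 (the respondent's 57 is given no effect), > 54, so (i) meets the standard.
  Stage III.1 carried; the burden remains with the petitioner.
At Stage III.2 the petitioner must meet any credible evidence (weight is at least 9): on (j) the weight is 9 (the respondent's 40 is given no effect), which does reach 9, so (j) meets the standard.
  All elements met at the final stage.
With every stage satisfied, the petitioner prevails on this issue.
Per-issue: Issue I → petitioner; Issue II → petitioner; Issue III → petitioner. The petitioner must prevail on every issue; overall, the petitioner prevails.

petitioner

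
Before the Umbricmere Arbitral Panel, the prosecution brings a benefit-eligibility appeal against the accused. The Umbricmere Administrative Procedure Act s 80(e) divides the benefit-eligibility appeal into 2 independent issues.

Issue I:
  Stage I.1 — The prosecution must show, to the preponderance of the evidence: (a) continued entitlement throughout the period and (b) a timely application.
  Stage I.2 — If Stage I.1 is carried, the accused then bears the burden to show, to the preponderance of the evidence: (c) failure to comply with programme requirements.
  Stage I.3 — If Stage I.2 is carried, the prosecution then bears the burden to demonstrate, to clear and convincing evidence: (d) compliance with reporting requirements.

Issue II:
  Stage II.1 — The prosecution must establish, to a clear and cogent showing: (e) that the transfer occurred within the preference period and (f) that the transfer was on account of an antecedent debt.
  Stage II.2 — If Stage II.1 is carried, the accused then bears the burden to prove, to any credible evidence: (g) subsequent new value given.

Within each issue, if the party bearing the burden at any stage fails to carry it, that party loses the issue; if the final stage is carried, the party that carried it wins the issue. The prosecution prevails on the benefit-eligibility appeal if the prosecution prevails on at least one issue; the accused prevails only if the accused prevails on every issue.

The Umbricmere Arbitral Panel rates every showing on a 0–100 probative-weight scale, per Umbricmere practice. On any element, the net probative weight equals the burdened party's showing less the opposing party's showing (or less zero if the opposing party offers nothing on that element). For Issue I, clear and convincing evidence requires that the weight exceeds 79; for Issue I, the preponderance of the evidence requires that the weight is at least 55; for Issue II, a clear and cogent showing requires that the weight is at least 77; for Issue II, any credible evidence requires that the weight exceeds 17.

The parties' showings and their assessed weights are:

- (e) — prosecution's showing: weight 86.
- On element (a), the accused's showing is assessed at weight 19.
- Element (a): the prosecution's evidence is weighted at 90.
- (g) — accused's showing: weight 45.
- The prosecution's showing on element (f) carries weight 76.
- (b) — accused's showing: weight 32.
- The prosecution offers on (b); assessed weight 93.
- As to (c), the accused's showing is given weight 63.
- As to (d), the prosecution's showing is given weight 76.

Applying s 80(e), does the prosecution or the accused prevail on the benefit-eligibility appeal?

— Issue I —
At Stage I.1 the prosecution must meet the preponderance of the evidence (weight is at least 55): on (a) the weight is 90 less the opposing 19 gives net 71, ≥ 55, so (a) meets the standard; on (b) the weight is 93 less the opposing 32 gives net 61, ≥ 55, so (b) meets the standard.
  Stage I.1 is satisfied; the onus moves to the accused.
At Stage I.2 the accused must meet the preponderance of the evidence (weight is at least 55): on (c) the weight is 63, which does reach 55, so (c) meets the standard.
  The accused carries Stage I.2; the prosecution now bears the burden.
At Stage I.3 the prosecution must meet clear and convincing evidence (weight exceeds 79): on (d) the weight is 76, which does not exceed 79, so (d) does not meet the standard.
  Not every element is met, so the prosecution fails to carry Stage I.3.
The analysis ends at Stage I.3; the accused prevails on this issue.
— Issue II —
Stage II.1 — burden on prosecution; standard: a clear and cogent showing (weight is at least 77).
    (e): 86 ≥ 77 [met]
    (f): 76 < 77 [not met]
  Not every element is met, so the prosecution fails to carry Stage II.1.
The accused prevails on this issue.
Per-issue: Issue I → accused; Issue II → accused. The prosecution must prevail on at least one issue; overall, the accused prevails.

accused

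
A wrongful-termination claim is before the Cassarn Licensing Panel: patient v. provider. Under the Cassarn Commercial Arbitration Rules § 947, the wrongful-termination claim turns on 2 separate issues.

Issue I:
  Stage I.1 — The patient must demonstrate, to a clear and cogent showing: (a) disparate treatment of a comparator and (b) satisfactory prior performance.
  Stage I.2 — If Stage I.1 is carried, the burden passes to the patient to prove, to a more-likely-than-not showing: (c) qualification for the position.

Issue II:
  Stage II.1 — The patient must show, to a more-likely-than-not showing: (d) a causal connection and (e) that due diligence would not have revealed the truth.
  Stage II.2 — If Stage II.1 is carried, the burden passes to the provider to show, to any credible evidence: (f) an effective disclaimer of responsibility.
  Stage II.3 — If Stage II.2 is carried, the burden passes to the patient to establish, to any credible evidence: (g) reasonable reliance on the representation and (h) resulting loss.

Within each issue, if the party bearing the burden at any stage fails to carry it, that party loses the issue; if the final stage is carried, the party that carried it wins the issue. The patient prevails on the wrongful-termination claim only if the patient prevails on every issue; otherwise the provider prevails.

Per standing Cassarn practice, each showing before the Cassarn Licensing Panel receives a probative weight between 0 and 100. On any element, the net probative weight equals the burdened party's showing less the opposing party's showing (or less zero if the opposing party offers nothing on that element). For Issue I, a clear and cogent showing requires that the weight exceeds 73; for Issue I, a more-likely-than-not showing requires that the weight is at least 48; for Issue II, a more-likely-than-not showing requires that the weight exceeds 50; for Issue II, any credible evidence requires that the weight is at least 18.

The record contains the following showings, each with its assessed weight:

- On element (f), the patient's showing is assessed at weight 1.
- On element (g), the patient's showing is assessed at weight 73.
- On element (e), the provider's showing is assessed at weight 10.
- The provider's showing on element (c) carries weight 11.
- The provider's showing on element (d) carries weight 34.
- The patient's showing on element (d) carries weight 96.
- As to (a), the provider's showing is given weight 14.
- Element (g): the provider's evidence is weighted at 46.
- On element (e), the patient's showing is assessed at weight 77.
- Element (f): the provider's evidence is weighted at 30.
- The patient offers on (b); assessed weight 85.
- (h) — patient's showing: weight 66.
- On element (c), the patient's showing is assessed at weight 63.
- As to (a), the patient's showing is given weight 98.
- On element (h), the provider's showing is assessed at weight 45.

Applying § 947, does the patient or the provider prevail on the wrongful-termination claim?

— Issue I —
Stage I.1 (patient, a clear and cogent showing, weight exceeds 73): (a) net 98−14=84 > 73 — meets; (b) 85 > 73 — meets.
  Stage I.1 is satisfied; the patient continues to bear the burden.
Stage I.2 (patient, a more-likely-than-not showing, weight is at least 48): (c) net 63−11=52 ≥ 48 — meets.
  The patient carries the last stage.
All stages carried — the patient prevails on this issue.
— Issue II —
Stage II.1 — burden on patient; standard: a more-likely-than-not showing (weight exceeds 50).
    (d): 96 − 34 = 62 > 50 [met]
    (e): 77 − 10 = 67 > 50 [met]
  Stage II.1 carried; the burden shifts to the provider.
Stage II.2 — burden on provider; standard: any credible evidence (weight is at least 18).
    (f): 30 − 1 = 29 ≥ 18 [met]
  The provider carries Stage II.2; the patient now bears the burden.
Stage II.3 — burden on patient; standard: any credible evidence (weight is at least 18).
    (g): 73 − 46 = 27 ≥ 18 [met]
    (h): 66 − 45 = 21 ≥ 18 [met]
  Stage II.3 carried; the final stage is satisfied.
All stages carried — the patient prevails on this issue.
Per-issue: Issue I → patient; Issue II → patient. The patient must prevail on every issue; overall, the patient prevails.

patient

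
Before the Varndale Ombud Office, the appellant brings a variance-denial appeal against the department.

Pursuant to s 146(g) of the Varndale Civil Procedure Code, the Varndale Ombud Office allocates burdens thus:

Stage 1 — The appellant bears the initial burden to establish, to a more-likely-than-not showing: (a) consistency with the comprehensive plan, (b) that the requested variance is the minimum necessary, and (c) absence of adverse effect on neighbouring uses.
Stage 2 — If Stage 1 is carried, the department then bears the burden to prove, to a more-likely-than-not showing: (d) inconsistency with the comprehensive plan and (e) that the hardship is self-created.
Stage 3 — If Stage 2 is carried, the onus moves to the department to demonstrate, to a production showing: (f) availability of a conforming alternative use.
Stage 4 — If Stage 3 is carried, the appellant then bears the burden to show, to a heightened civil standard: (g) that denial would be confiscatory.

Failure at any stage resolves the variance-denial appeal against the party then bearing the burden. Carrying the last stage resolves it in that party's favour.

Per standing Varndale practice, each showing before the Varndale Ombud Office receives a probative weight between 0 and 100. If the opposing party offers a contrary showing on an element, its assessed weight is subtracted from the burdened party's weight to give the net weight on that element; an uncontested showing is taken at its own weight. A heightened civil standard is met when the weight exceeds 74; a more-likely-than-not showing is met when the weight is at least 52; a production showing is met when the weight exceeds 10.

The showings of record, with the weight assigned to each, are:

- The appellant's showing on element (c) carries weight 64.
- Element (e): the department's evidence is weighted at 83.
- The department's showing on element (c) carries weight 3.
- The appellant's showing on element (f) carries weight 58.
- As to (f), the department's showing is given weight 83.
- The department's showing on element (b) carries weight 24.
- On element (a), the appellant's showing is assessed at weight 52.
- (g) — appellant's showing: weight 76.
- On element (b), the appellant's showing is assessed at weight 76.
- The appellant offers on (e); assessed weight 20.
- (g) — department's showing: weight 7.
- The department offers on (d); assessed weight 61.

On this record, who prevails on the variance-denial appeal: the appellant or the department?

department

Stage 1 (appellant, a more-likely-than-not showing, weight is at least 52): (a) 52 ≥ 52 — meets; (b) net 76−24=52 ≥ 52 — meets; (c) net 64−3=61 ≥ 52 — meets.
  All elements met. The burden passes to the department.
Stage 2 (department, a more-likely-than-not showing, weight is at least 52): (d) 61 ≥ 52 — meets; (e) net 83−20=63 ≥ 52 — meets.
  Stage 2 carried; the burden remains with the department.
Stage 3 (department, a production showing, weight exceeds 10): (f) net 83−58=25 > 10 — meets.
  All elements met. The burden passes to the appellant.
Stage 4 (appellant, a heightened civil standard, weight exceeds 74): (g) net 76−7=69 ≤ 74 — fails.
  Not every element is met, so the appellant fails to carry Stage 4.
The analysis ends at Stage 4; the department prevails.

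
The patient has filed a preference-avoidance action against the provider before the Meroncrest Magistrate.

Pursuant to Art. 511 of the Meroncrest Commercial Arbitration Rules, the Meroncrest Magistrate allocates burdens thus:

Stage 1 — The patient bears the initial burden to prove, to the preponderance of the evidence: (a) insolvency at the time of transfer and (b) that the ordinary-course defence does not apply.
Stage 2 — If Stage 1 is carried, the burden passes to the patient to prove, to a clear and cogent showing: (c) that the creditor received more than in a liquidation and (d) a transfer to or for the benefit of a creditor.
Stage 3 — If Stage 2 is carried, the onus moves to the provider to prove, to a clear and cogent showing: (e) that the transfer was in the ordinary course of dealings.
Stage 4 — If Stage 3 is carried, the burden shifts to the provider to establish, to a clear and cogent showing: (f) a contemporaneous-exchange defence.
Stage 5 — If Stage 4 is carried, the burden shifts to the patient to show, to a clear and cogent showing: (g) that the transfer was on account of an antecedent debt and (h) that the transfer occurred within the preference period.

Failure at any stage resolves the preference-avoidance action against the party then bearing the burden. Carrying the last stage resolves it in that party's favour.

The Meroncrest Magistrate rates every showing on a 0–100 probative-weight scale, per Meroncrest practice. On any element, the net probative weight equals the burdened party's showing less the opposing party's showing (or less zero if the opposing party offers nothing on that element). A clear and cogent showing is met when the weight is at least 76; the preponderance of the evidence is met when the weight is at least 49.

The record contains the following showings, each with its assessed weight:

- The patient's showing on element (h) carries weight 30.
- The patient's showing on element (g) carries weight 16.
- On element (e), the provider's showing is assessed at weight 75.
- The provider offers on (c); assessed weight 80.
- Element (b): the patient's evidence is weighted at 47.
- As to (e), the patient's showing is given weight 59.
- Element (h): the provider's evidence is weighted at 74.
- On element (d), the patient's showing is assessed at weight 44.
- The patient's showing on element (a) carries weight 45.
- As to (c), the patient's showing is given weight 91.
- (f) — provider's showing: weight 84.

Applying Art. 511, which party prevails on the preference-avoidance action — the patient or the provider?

At Stage 1 the patient must meet the preponderance of the evidence (weight is at least 49): on (a) the weight is 45, < 49, so (a) does not meet the standard; on (b) the weight is 47, which does not reach 49, so (b) does not meet the standard.
  Stage 1 not carried; the patient fails its burden.
So the provider prevails.

provider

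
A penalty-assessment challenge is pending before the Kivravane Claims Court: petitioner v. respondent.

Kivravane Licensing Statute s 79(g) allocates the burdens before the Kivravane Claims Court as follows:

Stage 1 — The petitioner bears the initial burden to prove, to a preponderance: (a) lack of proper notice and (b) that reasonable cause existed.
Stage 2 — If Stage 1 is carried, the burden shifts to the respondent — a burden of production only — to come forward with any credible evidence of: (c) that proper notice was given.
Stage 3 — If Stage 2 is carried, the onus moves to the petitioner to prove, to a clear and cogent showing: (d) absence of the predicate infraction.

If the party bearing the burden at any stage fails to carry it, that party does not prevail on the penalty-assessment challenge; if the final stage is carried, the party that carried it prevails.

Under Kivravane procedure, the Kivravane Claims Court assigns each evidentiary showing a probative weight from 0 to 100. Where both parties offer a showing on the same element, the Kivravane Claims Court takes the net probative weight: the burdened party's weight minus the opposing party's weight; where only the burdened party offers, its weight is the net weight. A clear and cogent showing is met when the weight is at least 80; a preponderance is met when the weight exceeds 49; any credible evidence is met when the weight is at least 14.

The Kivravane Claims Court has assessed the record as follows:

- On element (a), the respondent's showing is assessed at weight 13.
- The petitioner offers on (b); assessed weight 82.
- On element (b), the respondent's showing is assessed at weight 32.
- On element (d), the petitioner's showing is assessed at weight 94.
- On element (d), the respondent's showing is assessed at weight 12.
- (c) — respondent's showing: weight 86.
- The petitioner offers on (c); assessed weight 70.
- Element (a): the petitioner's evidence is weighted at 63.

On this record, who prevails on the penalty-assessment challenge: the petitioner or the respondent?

At Stage 1 the petitioner must meet a preponderance (weight exceeds 49): on (a) the weight is 63 less the opposing 13 gives net 50, > 49, so (a) meets the standard; on (b) the weight is 82 less the opposing 32 gives net 50, which does exceed 49, so (b) meets the standard.
  The petitioner carries Stage 1; the respondent now bears the burden.
At Stage 2 the respondent must meet any credible evidence (weight is at least 14): on (c) the weight is 86 less the opposing 70 gives net 16, ≥ 14, so (c) meets the standard.
  Stage 2 carried; the burden shifts to the petitioner.
At Stage 3 the petitioner must meet a clear and cogent showing (weight is at least 80): on (d) the weight is 94 less the opposing 12 gives net 82, ≥ 80, so (d) meets the standard.
  Stage 3 carried; the final stage is satisfied.
With every stage satisfied, the petitioner prevails.

petitioner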